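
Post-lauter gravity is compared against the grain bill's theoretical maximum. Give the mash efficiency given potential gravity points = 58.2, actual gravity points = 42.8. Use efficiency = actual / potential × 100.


efficiency = 42.8 / 58.2 × 100

73.5395 %


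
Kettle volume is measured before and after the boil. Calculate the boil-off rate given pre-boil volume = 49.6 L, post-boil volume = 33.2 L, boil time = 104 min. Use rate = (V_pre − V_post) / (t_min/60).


rate = (49.6 − 33.2) / (104/60)

9.4615 L/hr


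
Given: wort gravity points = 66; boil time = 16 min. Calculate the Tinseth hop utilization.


U = 1.65·0.000125^(GP/1000) · (1 − e^(−0.04·t))/4.15
bigness = 1.65·0.000125^(66/1000) = 0.9118
boil_factor = (1 − e^(−0.04·16))/4.15 = 0.1139
U = 0.9118 · 0.1139

0.1039


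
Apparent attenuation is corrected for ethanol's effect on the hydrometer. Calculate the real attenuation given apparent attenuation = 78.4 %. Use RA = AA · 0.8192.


RA = 78.4 · 0.8192

64.2253 %


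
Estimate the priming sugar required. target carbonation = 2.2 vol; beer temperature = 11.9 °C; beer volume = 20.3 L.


residual = 14.695·(0.01821 + 0.09011·e^(−0.04·T));  sugar = (target − residual)·4.0·V
residual = 14.695·(0.01821 + 0.09011·e^(−0.04·11.9)) = 1.0903
sugar = (2.2 − 1.0903)·4.0·20.3

90.1115 g


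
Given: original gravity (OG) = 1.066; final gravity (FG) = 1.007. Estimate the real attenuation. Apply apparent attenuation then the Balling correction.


AA = (OG−FG)/(OG−1)·100;  RA = AA·0.8192
AA = (1.066 − 1.007)/(1.066 − 1)·100 = 89.3939
RA = 89.3939·0.8192

73.2315 %


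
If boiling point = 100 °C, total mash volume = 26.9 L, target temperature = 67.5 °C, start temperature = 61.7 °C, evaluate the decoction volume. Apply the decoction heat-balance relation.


V_dec = V_total·(T_target − T_start)/(T_boil − T_start)
V_dec = 26.9·(67.5 − 61.7)/(100 − 61.7)

4.0736 L


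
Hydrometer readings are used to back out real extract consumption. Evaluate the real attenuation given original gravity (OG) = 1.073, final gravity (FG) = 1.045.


AA = (OG−FG)/(OG−1)·100;  RA = AA·0.8192
AA = (1.073 − 1.045)/(1.073 − 1)·100 = 38.3562
RA = 38.3562·0.8192

31.4214 %


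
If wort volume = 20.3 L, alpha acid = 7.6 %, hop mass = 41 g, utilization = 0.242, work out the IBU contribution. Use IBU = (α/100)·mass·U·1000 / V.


IBU = (7.6/100)·41·0.242·1000 / 20.3

37.1464 IBU


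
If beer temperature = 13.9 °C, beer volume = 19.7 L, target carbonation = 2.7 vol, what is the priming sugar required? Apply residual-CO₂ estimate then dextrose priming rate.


residual = 14.695·(0.01821 + 0.09011·e^(−0.04·T));  sugar = (target − residual)·4.0·V
residual = 14.695·(0.01821 + 0.09011·e^(−0.04·13.9)) = 1.0270
sugar = (2.7 − 1.0270)·4.0·19.7

131.8321 g


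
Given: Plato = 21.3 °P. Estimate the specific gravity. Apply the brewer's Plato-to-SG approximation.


SG = 259/(259 − P)
SG = 259/(259 − 21.3)

1.0896


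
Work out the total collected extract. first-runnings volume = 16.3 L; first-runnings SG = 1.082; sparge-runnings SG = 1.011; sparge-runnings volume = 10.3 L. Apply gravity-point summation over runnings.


total = Σ (SG_i − 1)·1000·V_i
first = (1.082 − 1)·1000·16.3 = 1336.6000
sparge = (1.011 − 1)·1000·10.3 = 113.3000
total = 1336.6000 + 113.3000

1449.9000 gravity·L


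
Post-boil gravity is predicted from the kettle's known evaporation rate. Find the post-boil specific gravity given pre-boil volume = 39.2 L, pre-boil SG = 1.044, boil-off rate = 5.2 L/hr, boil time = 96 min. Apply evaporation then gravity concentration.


V_post = V_pre − rate·(t/60);  SG_post = 1 + (SG_pre−1)·V_pre/V_post
V_post = 39.2 − 5.2·(96/60) = 30.8800
SG_post = 1 + (1.044 − 1)·39.2/30.8800

1.0559


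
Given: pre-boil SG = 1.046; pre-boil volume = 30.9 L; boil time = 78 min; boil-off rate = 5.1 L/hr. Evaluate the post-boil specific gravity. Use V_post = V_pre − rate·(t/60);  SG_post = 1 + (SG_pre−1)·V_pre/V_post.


V_post = 30.9 − 5.1·(78/60) = 24.2700
SG_post = 1 + (1.046 − 1)·30.9/24.2700

1.0586


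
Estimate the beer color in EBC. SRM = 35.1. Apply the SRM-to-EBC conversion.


EBC = SRM · 1.97
EBC = 35.1 · 1.97

69.1470 EBC


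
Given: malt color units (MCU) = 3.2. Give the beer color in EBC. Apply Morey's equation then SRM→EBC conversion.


SRM = 1.4922·MCU^0.6859;  EBC = SRM·1.97
SRM = 1.4922·3.2^0.6859 = 3.3137
EBC = 3.3137·1.97

6.5279 EBC


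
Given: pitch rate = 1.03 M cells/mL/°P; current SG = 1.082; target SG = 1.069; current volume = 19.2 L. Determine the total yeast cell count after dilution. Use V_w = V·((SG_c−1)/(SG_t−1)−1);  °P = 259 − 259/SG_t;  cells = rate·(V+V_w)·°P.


V_w = 19.2·((1.082−1)/(1.069−1)−1) = 3.6174
V_final = 19.2 + 3.6174 = 22.8174
°P = 259 − 259/1.069 = 16.7175
cells = 1.03·22.8174·16.7175

392.8931 billion cells


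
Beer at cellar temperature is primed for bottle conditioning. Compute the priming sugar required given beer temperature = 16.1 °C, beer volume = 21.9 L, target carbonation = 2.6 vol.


residual = 14.695·(0.01821 + 0.09011·e^(−0.04·T));  sugar = (target − residual)·4.0·V
residual = 14.695·(0.01821 + 0.09011·e^(−0.04·16.1)) = 0.9630
sugar = (2.6 − 0.9630)·4.0·21.9

143.3984 g


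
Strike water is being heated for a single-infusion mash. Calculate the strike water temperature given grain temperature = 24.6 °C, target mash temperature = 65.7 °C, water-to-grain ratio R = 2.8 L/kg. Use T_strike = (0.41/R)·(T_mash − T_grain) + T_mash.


T_strike = (0.41/2.8)·(65.7 − 24.6) + 65.7

71.7182 °C


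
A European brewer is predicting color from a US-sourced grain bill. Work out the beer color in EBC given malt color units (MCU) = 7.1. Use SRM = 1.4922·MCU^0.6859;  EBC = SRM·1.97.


SRM = 1.4922·7.1^0.6859 = 5.7241
EBC = 5.7241·1.97

11.2764 EBC


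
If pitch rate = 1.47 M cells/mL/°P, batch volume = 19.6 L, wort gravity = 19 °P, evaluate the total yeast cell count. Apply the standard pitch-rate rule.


cells (billions) = rate · V_L · °P
cells = 1.47 · 19.6 · 19

547.4280 billion cells


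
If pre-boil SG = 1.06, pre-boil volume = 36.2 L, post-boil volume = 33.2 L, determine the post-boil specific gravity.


SG_post = 1 + (SG_pre − 1)·V_pre/V_post
pts_pre = (1.06 − 1)·1000 = 60.0000
pts_post = 60.0000·36.2/33.2 = 65.4217
SG_post = 1 + 65.4217/1000

1.0654


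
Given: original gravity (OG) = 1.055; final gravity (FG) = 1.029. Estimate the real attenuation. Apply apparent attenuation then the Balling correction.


AA = (OG−FG)/(OG−1)·100;  RA = AA·0.8192
AA = (1.055 − 1.029)/(1.055 − 1)·100 = 47.2727
RA = 47.2727·0.8192

38.7258 %


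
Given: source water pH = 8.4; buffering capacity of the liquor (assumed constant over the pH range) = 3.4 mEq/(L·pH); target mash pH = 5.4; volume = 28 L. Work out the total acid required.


acid = buffering capacity · (pH_source − pH_target) · V
acid = 3.4 · (8.4 − 5.4) · 28

285.6000 mEq


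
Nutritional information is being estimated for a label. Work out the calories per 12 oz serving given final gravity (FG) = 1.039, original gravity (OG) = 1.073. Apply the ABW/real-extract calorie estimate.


ABW = (OG−FG)·131.25·0.79/FG;  °P = 259 − 259/SG (for OG→OE and FG→AE);  RE = 0.1808·OE + 0.8192·AE;  Cal = (6.9·ABW + 4·(RE−0.1))·FG·3.55
ABW = (1.073 − 1.039)·131.25·0.79/1.039 = 3.3930
OE = 259 − 259/1.073 = 17.6207 °P
AE = 259 − 259/1.039 = 9.7218 °P
RE = 0.1808·17.6207 + 0.8192·9.7218 = 11.1500 °P
Cal = (6.9·3.3930 + 4·(11.1500−0.1))·1.039·3.55

249.3829 kcal


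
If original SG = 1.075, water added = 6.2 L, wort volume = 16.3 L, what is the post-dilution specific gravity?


SG_new = 1 + (SG_old − 1)·V_old/(V_old + V_water)
pts = (1.075 − 1)·1000·16.3/(16.3 + 6.2) = 54.3333
SG_new = 1 + 54.3333/1000

1.0543


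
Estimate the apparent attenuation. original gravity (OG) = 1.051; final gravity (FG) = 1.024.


AA = (OG − FG)/(OG − 1) · 100
AA = (1.051 − 1.024)/(1.051 − 1) · 100

52.9412 %


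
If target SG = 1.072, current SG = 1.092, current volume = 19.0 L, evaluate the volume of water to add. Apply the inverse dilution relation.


V_water = V·((SG_curr − 1)/(SG_target − 1) − 1)
V_water = 19.0·((1.092 − 1)/(1.072 − 1) − 1)

5.2778 L


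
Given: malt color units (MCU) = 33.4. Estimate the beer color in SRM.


SRM = 1.4922 · MCU^0.6859
SRM = 1.4922 · 33.4^0.6859

16.5564 SRM


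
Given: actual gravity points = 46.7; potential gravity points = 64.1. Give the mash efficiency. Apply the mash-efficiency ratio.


efficiency = actual / potential × 100
efficiency = 46.7 / 64.1 × 100

72.8549 %


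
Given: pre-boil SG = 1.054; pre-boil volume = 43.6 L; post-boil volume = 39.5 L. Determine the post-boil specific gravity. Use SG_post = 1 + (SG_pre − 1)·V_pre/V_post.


pts_pre = (1.054 − 1)·1000 = 54.0000
pts_post = 54.0000·43.6/39.5 = 59.6051
SG_post = 1 + 59.6051/1000

1.0596


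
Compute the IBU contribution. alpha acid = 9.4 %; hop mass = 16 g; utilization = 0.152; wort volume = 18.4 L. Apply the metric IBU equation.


IBU = (α/100)·mass·U·1000 / V
IBU = (9.4/100)·16·0.152·1000 / 18.4

12.4243 IBU


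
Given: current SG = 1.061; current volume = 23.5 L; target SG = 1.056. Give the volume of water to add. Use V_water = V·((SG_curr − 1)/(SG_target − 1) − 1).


V_water = 23.5·((1.061 − 1)/(1.056 − 1) − 1)

2.0982 L


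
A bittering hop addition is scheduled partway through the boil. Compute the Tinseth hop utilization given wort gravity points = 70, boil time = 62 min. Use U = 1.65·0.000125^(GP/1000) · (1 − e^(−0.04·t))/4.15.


bigness = 1.65·0.000125^(70/1000) = 0.8796
boil_factor = (1 − e^(−0.04·62))/4.15 = 0.2208
U = 0.8796 · 0.2208

0.1942


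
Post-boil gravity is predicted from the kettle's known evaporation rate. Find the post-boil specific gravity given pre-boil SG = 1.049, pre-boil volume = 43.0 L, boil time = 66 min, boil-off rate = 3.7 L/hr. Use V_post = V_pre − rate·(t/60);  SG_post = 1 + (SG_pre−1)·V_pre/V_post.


V_post = 43.0 − 3.7·(66/60) = 38.9300
SG_post = 1 + (1.049 − 1)·43.0/38.9300

1.0541


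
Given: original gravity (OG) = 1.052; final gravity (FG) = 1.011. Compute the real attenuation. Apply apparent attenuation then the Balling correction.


AA = (OG−FG)/(OG−1)·100;  RA = AA·0.8192
AA = (1.052 − 1.011)/(1.052 − 1)·100 = 78.8462
RA = 78.8462·0.8192

64.5908 %


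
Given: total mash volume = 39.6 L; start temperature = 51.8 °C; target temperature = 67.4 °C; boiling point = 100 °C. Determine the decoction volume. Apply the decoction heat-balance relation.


V_dec = V_total·(T_target − T_start)/(T_boil − T_start)
V_dec = 39.6·(67.4 − 51.8)/(100 − 51.8)

12.8166 L


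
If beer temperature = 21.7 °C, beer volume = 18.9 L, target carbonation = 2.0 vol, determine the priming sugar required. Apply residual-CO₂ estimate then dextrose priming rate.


residual = 14.695·(0.01821 + 0.09011·e^(−0.04·T));  sugar = (target − residual)·4.0·V
residual = 14.695·(0.01821 + 0.09011·e^(−0.04·21.7)) = 0.8235
sugar = (2.0 − 0.8235)·4.0·18.9

88.9458 g


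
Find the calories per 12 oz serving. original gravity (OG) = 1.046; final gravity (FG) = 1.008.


ABW = (OG−FG)·131.25·0.79/FG;  °P = 259 − 259/SG (for OG→OE and FG→AE);  RE = 0.1808·OE + 0.8192·AE;  Cal = (6.9·ABW + 4·(RE−0.1))·FG·3.55
ABW = (1.046 − 1.008)·131.25·0.79/1.008 = 3.9089
OE = 259 − 259/1.046 = 11.3901 °P
AE = 259 − 259/1.008 = 2.0556 °P
RE = 0.1808·11.3901 + 0.8192·2.0556 = 3.7432 °P
Cal = (6.9·3.9089 + 4·(3.7432−0.1))·1.008·3.55

148.6611 kcal


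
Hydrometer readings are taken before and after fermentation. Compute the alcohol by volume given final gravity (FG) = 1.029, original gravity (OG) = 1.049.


ABV = (OG − FG) · 131.25
ABV = (1.049 − 1.029) · 131.25

2.6250 % ABV


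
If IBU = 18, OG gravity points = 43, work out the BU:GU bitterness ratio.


BU:GU = IBU / OG_points
BU:GU = 18 / 43

0.4186


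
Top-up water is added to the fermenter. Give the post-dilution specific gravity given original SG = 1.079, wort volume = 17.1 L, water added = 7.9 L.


SG_new = 1 + (SG_old − 1)·V_old/(V_old + V_water)
pts = (1.079 − 1)·1000·17.1/(17.1 + 7.9) = 54.0360
SG_new = 1 + 54.0360/1000

1.0540


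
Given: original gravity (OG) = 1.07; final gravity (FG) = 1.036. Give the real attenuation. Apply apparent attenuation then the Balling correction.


AA = (OG−FG)/(OG−1)·100;  RA = AA·0.8192
AA = (1.07 − 1.036)/(1.07 − 1)·100 = 48.5714
RA = 48.5714·0.8192

39.7897 %


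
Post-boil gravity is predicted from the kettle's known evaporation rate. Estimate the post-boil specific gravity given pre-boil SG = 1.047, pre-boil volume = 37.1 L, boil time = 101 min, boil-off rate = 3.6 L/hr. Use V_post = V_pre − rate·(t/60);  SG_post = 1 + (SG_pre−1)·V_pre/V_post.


V_post = 37.1 − 3.6·(101/60) = 31.0400
SG_post = 1 + (1.047 − 1)·37.1/31.0400

1.0562


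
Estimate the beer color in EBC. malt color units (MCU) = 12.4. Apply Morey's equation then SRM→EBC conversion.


SRM = 1.4922·MCU^0.6859;  EBC = SRM·1.97
SRM = 1.4922·12.4^0.6859 = 8.3908
EBC = 8.3908·1.97

16.5299 EBC


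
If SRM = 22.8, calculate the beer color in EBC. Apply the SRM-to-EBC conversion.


EBC = SRM · 1.97
EBC = 22.8 · 1.97

44.9160 EBC


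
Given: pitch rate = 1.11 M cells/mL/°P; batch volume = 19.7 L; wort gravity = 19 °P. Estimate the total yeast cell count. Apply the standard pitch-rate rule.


cells (billions) = rate · V_L · °P
cells = 1.11 · 19.7 · 19

415.4730 billion cells


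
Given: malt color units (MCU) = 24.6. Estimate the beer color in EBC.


SRM = 1.4922·MCU^0.6859;  EBC = SRM·1.97
SRM = 1.4922·24.6^0.6859 = 13.4236
EBC = 13.4236·1.97

26.4445 EBC


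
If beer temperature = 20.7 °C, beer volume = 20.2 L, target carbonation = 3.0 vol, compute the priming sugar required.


residual = 14.695·(0.01821 + 0.09011·e^(−0.04·T));  sugar = (target − residual)·4.0·V
residual = 14.695·(0.01821 + 0.09011·e^(−0.04·20.7)) = 0.8462
sugar = (3.0 − 0.8462)·4.0·20.2

174.0308 g


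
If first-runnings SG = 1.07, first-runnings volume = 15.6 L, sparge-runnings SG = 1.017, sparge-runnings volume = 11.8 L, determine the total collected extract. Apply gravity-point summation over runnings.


total = Σ (SG_i − 1)·1000·V_i
first = (1.07 − 1)·1000·15.6 = 1092.0000
sparge = (1.017 − 1)·1000·11.8 = 200.6000
total = 1092.0000 + 200.6000

1292.6000 gravity·L


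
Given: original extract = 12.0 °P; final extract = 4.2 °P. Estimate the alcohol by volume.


SG = 259/(259 − P);  ABV = (OG − FG)·131.25
OG = 259/(259 − 12.0) = 1.0486
FG = 259/(259 − 4.2) = 1.0165
ABV = (1.0486 − 1.0165)·131.25

4.2131 % ABV


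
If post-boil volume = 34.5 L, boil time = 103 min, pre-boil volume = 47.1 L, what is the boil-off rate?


rate = (V_pre − V_post) / (t_min/60)
rate = (47.1 − 34.5) / (103/60)

7.3398 L/hr


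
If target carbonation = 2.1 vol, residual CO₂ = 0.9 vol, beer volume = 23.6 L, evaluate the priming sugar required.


sugar = (target − residual)·4.0·V
sugar = (2.1 − 0.9)·4.0·23.6

113.2800 g


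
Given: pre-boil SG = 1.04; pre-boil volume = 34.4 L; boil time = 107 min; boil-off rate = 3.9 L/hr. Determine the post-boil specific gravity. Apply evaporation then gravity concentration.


V_post = V_pre − rate·(t/60);  SG_post = 1 + (SG_pre−1)·V_pre/V_post
V_post = 34.4 − 3.9·(107/60) = 27.4450
SG_post = 1 + (1.04 − 1)·34.4/27.4450

1.0501


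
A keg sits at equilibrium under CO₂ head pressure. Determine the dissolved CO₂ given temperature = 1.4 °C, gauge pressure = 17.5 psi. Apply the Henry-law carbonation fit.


vols = (P + 14.695)·(0.01821 + 0.09011·e^(−0.04·T))
vols = (17.5 + 14.695)·(0.01821 + 0.09011·e^(−0.04·1.4))

3.3294 volumes


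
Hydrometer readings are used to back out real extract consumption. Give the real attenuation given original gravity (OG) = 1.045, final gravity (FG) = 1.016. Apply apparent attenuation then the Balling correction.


AA = (OG−FG)/(OG−1)·100;  RA = AA·0.8192
AA = (1.045 − 1.016)/(1.045 − 1)·100 = 64.4444
RA = 64.4444·0.8192

52.7929 %


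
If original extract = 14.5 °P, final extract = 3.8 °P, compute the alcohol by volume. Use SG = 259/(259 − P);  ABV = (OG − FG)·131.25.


OG = 259/(259 − 14.5) = 1.0593
FG = 259/(259 − 3.8) = 1.0149
ABV = (1.0593 − 1.0149)·131.25

5.8294 % ABV


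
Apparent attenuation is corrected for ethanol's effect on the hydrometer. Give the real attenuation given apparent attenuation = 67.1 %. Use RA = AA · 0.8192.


RA = 67.1 · 0.8192

54.9683 %


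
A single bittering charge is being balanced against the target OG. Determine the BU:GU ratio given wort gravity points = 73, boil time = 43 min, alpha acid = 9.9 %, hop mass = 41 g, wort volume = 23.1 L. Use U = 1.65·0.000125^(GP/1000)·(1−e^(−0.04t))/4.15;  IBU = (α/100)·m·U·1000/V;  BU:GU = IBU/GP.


U = 1.65·0.000125^(73/1000)·(1−e^(−0.04·43))/4.15 = 0.1694
IBU = (9.9/100)·41·0.1694·1000/23.1 = 29.7595
BU:GU = 29.7595/73

0.4077


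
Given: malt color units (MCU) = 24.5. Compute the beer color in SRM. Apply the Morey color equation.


SRM = 1.4922 · MCU^0.6859
SRM = 1.4922 · 24.5^0.6859

13.3862 SRM


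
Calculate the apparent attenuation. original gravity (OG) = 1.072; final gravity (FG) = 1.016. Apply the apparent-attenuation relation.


AA = (OG − FG)/(OG − 1) · 100
AA = (1.072 − 1.016)/(1.072 − 1) · 100

77.7778 %


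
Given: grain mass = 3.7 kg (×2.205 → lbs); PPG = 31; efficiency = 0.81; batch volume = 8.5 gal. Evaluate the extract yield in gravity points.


points = lbs × PPG × eff / vol
lbs = 3.7 × 2.205 = 8.1585
points = 8.1585 × 31 × 0.81 / 8.5

24.1012 points


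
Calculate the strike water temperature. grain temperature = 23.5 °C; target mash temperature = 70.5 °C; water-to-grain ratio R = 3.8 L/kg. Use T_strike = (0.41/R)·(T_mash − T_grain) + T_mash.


T_strike = (0.41/3.8)·(70.5 − 23.5) + 70.5

75.5711 °C


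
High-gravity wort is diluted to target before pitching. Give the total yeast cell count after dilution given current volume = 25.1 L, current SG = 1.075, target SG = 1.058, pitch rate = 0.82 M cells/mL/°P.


V_w = V·((SG_c−1)/(SG_t−1)−1);  °P = 259 − 259/SG_t;  cells = rate·(V+V_w)·°P
V_w = 25.1·((1.075−1)/(1.058−1)−1) = 7.3569
V_final = 25.1 + 7.3569 = 32.4569
°P = 259 − 259/1.058 = 14.1985
cells = 0.82·32.4569·14.1985

377.8879 billion cells


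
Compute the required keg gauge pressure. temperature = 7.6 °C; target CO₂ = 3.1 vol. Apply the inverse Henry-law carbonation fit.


psi = vols/(0.01821 + 0.09011·e^(−0.04·T)) − 14.695
psi = 3.1/(0.01821 + 0.09011·e^(−0.04·7.6)) − 14.695

21.9054 psi


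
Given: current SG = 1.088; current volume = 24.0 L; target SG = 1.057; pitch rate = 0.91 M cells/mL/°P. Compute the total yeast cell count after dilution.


V_w = V·((SG_c−1)/(SG_t−1)−1);  °P = 259 − 259/SG_t;  cells = rate·(V+V_w)·°P
V_w = 24.0·((1.088−1)/(1.057−1)−1) = 13.0526
V_final = 24.0 + 13.0526 = 37.0526
°P = 259 − 259/1.057 = 13.9669
cells = 0.91·37.0526·13.9669

470.9340 billion cells


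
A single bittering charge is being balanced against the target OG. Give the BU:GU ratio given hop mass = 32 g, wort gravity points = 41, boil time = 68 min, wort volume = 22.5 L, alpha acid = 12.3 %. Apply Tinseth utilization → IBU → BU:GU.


U = 1.65·0.000125^(GP/1000)·(1−e^(−0.04t))/4.15;  IBU = (α/100)·m·U·1000/V;  BU:GU = IBU/GP
U = 1.65·0.000125^(41/1000)·(1−e^(−0.04·68))/4.15 = 0.2569
IBU = (12.3/100)·32·0.2569·1000/22.5 = 44.9456
BU:GU = 44.9456/41

1.0962


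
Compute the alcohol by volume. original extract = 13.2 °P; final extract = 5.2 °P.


SG = 259/(259 − P);  ABV = (OG − FG)·131.25
OG = 259/(259 − 13.2) = 1.0537
FG = 259/(259 − 5.2) = 1.0205
ABV = (1.0537 − 1.0205)·131.25

4.3593 % ABV


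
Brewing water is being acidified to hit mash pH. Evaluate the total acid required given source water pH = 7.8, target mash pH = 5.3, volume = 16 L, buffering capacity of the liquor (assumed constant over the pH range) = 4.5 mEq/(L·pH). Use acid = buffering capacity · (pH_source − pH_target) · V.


acid = 4.5 · (7.8 − 5.3) · 16

180.0000 mEq


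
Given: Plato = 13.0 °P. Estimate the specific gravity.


SG = 259/(259 − P)
SG = 259/(259 − 13.0)

1.0528


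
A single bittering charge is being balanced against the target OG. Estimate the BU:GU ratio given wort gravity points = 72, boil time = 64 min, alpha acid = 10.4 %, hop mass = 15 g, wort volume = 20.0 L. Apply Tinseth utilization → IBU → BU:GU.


U = 1.65·0.000125^(GP/1000)·(1−e^(−0.04t))/4.15;  IBU = (α/100)·m·U·1000/V;  BU:GU = IBU/GP
U = 1.65·0.000125^(72/1000)·(1−e^(−0.04·64))/4.15 = 0.1921
IBU = (10.4/100)·15·0.1921·1000/20.0 = 14.9819
BU:GU = 14.9819/72

0.2081


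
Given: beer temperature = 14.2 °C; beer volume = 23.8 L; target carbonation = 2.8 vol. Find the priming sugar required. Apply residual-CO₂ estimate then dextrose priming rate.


residual = 14.695·(0.01821 + 0.09011·e^(−0.04·T));  sugar = (target − residual)·4.0·V
residual = 14.695·(0.01821 + 0.09011·e^(−0.04·14.2)) = 1.0179
sugar = (2.8 − 1.0179)·4.0·23.8

169.6516 g


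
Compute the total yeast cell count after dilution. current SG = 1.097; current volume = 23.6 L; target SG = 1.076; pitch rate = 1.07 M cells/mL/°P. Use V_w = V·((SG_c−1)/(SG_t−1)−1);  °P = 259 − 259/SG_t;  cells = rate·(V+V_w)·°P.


V_w = 23.6·((1.097−1)/(1.076−1)−1) = 6.5211
V_final = 23.6 + 6.5211 = 30.1211
°P = 259 − 259/1.076 = 18.2937
cells = 1.07·30.1211·18.2937

589.5967 billion cells


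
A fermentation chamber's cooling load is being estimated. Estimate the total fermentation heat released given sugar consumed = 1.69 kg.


Q = m_sugar · 590 kJ/kg
Q = 1.69 · 590

997.1000 kJ


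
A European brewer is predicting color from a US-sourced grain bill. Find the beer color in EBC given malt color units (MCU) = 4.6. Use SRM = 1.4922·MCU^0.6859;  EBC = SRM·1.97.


SRM = 1.4922·4.6^0.6859 = 4.2502
EBC = 4.2502·1.97

8.3730 EBC


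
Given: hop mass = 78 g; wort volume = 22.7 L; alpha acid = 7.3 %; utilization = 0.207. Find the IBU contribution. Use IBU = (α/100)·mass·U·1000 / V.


IBU = (7.3/100)·78·0.207·1000 / 22.7

51.9233 IBU


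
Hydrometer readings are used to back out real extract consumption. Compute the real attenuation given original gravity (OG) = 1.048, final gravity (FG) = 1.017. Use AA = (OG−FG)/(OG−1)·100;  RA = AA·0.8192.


AA = (1.048 − 1.017)/(1.048 − 1)·100 = 64.5833
RA = 64.5833·0.8192

52.9067 %


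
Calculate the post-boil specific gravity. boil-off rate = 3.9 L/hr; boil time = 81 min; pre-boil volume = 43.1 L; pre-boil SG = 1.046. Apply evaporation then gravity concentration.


V_post = V_pre − rate·(t/60);  SG_post = 1 + (SG_pre−1)·V_pre/V_post
V_post = 43.1 − 3.9·(81/60) = 37.8350
SG_post = 1 + (1.046 − 1)·43.1/37.8350

1.0524


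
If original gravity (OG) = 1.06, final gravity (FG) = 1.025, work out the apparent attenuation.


AA = (OG − FG)/(OG − 1) · 100
AA = (1.06 − 1.025)/(1.06 − 1) · 100

58.3333 %


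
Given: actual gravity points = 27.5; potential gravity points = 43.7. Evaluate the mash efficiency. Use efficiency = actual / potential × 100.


efficiency = 27.5 / 43.7 × 100

62.9291 %


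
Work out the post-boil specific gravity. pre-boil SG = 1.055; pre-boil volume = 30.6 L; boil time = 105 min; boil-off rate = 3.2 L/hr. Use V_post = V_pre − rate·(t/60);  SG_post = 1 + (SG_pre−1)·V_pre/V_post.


V_post = 30.6 − 3.2·(105/60) = 25.0000
SG_post = 1 + (1.055 − 1)·30.6/25.0000

1.0673


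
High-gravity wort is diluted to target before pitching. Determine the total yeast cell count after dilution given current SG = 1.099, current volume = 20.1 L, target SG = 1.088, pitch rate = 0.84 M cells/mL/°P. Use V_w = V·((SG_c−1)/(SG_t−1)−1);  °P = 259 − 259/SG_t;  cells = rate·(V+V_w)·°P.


V_w = 20.1·((1.099−1)/(1.088−1)−1) = 2.5125
V_final = 20.1 + 2.5125 = 22.6125
°P = 259 − 259/1.088 = 20.9485
cells = 0.84·22.6125·20.9485

397.9068 billion cells


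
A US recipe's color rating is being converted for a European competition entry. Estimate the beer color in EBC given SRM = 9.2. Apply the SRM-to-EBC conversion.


EBC = SRM · 1.97
EBC = 9.2 · 1.97

18.1240 EBC


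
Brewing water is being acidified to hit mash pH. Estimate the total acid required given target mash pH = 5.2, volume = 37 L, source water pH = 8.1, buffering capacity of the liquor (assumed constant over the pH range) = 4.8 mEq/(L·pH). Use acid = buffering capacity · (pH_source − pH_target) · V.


acid = 4.8 · (8.1 − 5.2) · 37

515.0400 mEq


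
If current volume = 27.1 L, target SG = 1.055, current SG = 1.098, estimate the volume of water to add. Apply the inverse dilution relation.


V_water = V·((SG_curr − 1)/(SG_target − 1) − 1)
V_water = 27.1·((1.098 − 1)/(1.055 − 1) − 1)

21.1873 L


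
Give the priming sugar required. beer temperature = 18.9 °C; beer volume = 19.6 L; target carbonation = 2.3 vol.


residual = 14.695·(0.01821 + 0.09011·e^(−0.04·T));  sugar = (target − residual)·4.0·V
residual = 14.695·(0.01821 + 0.09011·e^(−0.04·18.9)) = 0.8893
sugar = (2.3 − 0.8893)·4.0·19.6

110.5953 g


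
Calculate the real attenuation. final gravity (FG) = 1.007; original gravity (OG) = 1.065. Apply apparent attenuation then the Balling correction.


AA = (OG−FG)/(OG−1)·100;  RA = AA·0.8192
AA = (1.065 − 1.007)/(1.065 − 1)·100 = 89.2308
RA = 89.2308·0.8192

73.0978 %


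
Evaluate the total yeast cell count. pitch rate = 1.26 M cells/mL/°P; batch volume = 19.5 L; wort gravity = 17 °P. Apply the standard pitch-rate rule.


cells (billions) = rate · V_L · °P
cells = 1.26 · 19.5 · 17

417.6900 billion cells


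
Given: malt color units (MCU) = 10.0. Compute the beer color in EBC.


SRM = 1.4922·MCU^0.6859;  EBC = SRM·1.97
SRM = 1.4922·10.0^0.6859 = 7.2398
EBC = 7.2398·1.97

14.2624 EBC


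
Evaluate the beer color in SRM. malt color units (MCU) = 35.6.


SRM = 1.4922 · MCU^0.6859
SRM = 1.4922 · 35.6^0.6859

17.2968 SRM


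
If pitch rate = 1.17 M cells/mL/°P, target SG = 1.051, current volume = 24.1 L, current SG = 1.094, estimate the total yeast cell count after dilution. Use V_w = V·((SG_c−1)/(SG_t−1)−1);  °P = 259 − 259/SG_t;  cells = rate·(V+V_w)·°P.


V_w = 24.1·((1.094−1)/(1.051−1)−1) = 20.3196
V_final = 24.1 + 20.3196 = 44.4196
°P = 259 − 259/1.051 = 12.5680
cells = 1.17·44.4196·12.5680

653.1724 billion cells


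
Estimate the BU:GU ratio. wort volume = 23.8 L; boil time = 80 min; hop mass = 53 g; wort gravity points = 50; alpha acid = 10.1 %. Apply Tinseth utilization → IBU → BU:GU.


U = 1.65·0.000125^(GP/1000)·(1−e^(−0.04t))/4.15;  IBU = (α/100)·m·U·1000/V;  BU:GU = IBU/GP
U = 1.65·0.000125^(50/1000)·(1−e^(−0.04·80))/4.15 = 0.2433
IBU = (10.1/100)·53·0.2433·1000/23.8 = 54.7303
BU:GU = 54.7303/50

1.0946


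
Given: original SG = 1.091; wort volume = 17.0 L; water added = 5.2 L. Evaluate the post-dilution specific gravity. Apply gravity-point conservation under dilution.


SG_new = 1 + (SG_old − 1)·V_old/(V_old + V_water)
pts = (1.091 − 1)·1000·17.0/(17.0 + 5.2) = 69.6847
SG_new = 1 + 69.6847/1000

1.0697


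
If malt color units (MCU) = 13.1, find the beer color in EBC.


SRM = 1.4922·MCU^0.6859;  EBC = SRM·1.97
SRM = 1.4922·13.1^0.6859 = 8.7129
EBC = 8.7129·1.97

17.1644 EBC


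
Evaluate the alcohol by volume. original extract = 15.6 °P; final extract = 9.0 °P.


SG = 259/(259 − P);  ABV = (OG − FG)·131.25
OG = 259/(259 − 15.6) = 1.0641
FG = 259/(259 − 9.0) = 1.0360
ABV = (1.0641 − 1.0360)·131.25

3.6871 % ABV


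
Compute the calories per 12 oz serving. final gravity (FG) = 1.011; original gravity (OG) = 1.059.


ABW = (OG−FG)·131.25·0.79/FG;  °P = 259 − 259/SG (for OG→OE and FG→AE);  RE = 0.1808·OE + 0.8192·AE;  Cal = (6.9·ABW + 4·(RE−0.1))·FG·3.55
ABW = (1.059 − 1.011)·131.25·0.79/1.011 = 4.9228
OE = 259 − 259/1.059 = 14.4297 °P
AE = 259 − 259/1.011 = 2.8180 °P
RE = 0.1808·14.4297 + 0.8192·2.8180 = 4.9174 °P
Cal = (6.9·4.9228 + 4·(4.9174−0.1))·1.011·3.55

191.0710 kcal


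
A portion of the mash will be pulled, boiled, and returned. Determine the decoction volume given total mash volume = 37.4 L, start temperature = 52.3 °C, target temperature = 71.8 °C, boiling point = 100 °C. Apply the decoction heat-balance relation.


V_dec = V_total·(T_target − T_start)/(T_boil − T_start)
V_dec = 37.4·(71.8 − 52.3)/(100 − 52.3)

15.2893 L


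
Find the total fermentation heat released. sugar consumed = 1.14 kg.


Q = m_sugar · 590 kJ/kg
Q = 1.14 · 590

672.6000 kJ


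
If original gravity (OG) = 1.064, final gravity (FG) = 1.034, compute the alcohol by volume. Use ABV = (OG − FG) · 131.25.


ABV = (1.064 − 1.034) · 131.25

3.9375 % ABV


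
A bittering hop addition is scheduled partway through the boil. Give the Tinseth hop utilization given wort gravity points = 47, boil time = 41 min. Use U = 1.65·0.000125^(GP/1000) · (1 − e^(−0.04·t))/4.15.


bigness = 1.65·0.000125^(47/1000) = 1.0815
boil_factor = (1 − e^(−0.04·41))/4.15 = 0.1942
U = 1.0815 · 0.1942

0.2101


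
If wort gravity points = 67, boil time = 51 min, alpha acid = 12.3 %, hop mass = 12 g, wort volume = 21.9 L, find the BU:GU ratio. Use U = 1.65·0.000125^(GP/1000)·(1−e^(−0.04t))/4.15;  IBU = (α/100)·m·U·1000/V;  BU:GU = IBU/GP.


U = 1.65·0.000125^(67/1000)·(1−e^(−0.04·51))/4.15 = 0.1894
IBU = (12.3/100)·12·0.1894·1000/21.9 = 12.7666
BU:GU = 12.7666/67

0.1905


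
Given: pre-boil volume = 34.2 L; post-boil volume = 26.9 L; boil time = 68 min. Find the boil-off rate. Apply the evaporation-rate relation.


rate = (V_pre − V_post) / (t_min/60)
rate = (34.2 − 26.9) / (68/60)

6.4412 L/hr


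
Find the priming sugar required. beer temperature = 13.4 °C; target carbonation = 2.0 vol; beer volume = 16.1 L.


residual = 14.695·(0.01821 + 0.09011·e^(−0.04·T));  sugar = (target − residual)·4.0·V
residual = 14.695·(0.01821 + 0.09011·e^(−0.04·13.4)) = 1.0423
sugar = (2.0 − 1.0423)·4.0·16.1

61.6730 g


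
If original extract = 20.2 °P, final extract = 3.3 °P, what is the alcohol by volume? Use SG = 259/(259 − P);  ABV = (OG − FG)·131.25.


OG = 259/(259 − 20.2) = 1.0846
FG = 259/(259 − 3.3) = 1.0129
ABV = (1.0846 − 1.0129)·131.25

9.4085 % ABV


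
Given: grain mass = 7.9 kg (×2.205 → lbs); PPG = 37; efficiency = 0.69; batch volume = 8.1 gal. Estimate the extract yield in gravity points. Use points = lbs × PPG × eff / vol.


lbs = 7.9 × 2.205 = 17.4195
points = 17.4195 × 37 × 0.69 / 8.1

54.9037 points


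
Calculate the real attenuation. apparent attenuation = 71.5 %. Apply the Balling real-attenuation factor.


RA = AA · 0.8192
RA = 71.5 · 0.8192

58.5728 %


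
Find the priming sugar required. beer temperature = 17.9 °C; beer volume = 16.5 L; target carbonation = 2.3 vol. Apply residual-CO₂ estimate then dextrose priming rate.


residual = 14.695·(0.01821 + 0.09011·e^(−0.04·T));  sugar = (target − residual)·4.0·V
residual = 14.695·(0.01821 + 0.09011·e^(−0.04·17.9)) = 0.9147
sugar = (2.3 − 0.9147)·4.0·16.5

91.4285 g


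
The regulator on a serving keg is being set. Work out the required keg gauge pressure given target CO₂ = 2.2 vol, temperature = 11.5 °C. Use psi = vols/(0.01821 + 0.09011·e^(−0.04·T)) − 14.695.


psi = 2.2/(0.01821 + 0.09011·e^(−0.04·11.5)) − 14.695

14.6012 psi


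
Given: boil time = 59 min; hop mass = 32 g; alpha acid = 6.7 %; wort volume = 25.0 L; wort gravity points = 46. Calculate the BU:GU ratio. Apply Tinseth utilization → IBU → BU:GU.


U = 1.65·0.000125^(GP/1000)·(1−e^(−0.04t))/4.15;  IBU = (α/100)·m·U·1000/V;  BU:GU = IBU/GP
U = 1.65·0.000125^(46/1000)·(1−e^(−0.04·59))/4.15 = 0.2381
IBU = (6.7/100)·32·0.2381·1000/25.0 = 20.4223
BU:GU = 20.4223/46

0.4440


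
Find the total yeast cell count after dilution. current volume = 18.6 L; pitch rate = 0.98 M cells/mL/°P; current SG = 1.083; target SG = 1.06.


V_w = V·((SG_c−1)/(SG_t−1)−1);  °P = 259 − 259/SG_t;  cells = rate·(V+V_w)·°P
V_w = 18.6·((1.083−1)/(1.06−1)−1) = 7.1300
V_final = 18.6 + 7.1300 = 25.7300
°P = 259 − 259/1.06 = 14.6604
cells = 0.98·25.7300·14.6604

369.6673 billion cells


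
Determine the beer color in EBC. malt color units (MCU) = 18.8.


SRM = 1.4922·MCU^0.6859;  EBC = SRM·1.97
SRM = 1.4922·18.8^0.6859 = 11.1628
EBC = 11.1628·1.97

21.9907 EBC


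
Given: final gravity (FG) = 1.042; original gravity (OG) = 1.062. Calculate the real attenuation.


AA = (OG−FG)/(OG−1)·100;  RA = AA·0.8192
AA = (1.062 − 1.042)/(1.062 − 1)·100 = 32.2581
RA = 32.2581·0.8192

26.4258 %


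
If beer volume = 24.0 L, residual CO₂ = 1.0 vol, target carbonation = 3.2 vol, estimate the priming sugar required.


sugar = (target − residual)·4.0·V
sugar = (3.2 − 1.0)·4.0·24.0

211.2000 g


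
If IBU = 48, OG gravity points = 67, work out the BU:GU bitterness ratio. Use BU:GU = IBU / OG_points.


BU:GU = 48 / 67

0.7164


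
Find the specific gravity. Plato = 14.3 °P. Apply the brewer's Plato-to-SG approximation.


SG = 259/(259 − P)
SG = 259/(259 − 14.3)

1.0584


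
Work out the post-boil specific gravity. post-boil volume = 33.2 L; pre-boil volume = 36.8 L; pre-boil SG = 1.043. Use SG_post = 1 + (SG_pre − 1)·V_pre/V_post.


pts_pre = (1.043 − 1)·1000 = 43.0000
pts_post = 43.0000·36.8/33.2 = 47.6627
SG_post = 1 + 47.6627/1000

1.0477


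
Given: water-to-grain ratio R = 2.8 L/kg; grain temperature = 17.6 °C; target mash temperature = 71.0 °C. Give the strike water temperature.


T_strike = (0.41/R)·(T_mash − T_grain) + T_mash
T_strike = (0.41/2.8)·(71.0 − 17.6) + 71.0

78.8193 °C


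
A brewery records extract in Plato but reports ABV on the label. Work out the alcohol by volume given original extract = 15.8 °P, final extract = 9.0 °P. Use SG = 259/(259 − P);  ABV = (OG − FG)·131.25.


OG = 259/(259 − 15.8) = 1.0650
FG = 259/(259 − 9.0) = 1.0360
ABV = (1.0650 − 1.0360)·131.25

3.8019 % ABV


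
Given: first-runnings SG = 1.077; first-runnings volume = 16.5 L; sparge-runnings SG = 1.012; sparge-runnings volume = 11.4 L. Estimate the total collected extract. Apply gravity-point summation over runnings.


total = Σ (SG_i − 1)·1000·V_i
first = (1.077 − 1)·1000·16.5 = 1270.5000
sparge = (1.012 − 1)·1000·11.4 = 136.8000
total = 1270.5000 + 136.8000

1407.3000 gravity·L


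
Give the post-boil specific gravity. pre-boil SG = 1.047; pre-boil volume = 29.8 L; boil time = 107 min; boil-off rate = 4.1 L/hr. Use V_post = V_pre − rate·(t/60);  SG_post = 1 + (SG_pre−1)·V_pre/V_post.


V_post = 29.8 − 4.1·(107/60) = 22.4883
SG_post = 1 + (1.047 − 1)·29.8/22.4883

1.0623


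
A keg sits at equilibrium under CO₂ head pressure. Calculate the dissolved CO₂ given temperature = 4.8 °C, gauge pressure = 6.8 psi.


vols = (P + 14.695)·(0.01821 + 0.09011·e^(−0.04·T))
vols = (6.8 + 14.695)·(0.01821 + 0.09011·e^(−0.04·4.8))

1.9900 volumes


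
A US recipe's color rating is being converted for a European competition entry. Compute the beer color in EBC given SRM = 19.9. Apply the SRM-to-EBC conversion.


EBC = SRM · 1.97
EBC = 19.9 · 1.97

39.2030 EBC


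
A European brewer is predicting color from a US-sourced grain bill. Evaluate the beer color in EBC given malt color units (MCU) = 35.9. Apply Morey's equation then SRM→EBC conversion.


SRM = 1.4922·MCU^0.6859;  EBC = SRM·1.97
SRM = 1.4922·35.9^0.6859 = 17.3967
EBC = 17.3967·1.97

34.2715 EBC


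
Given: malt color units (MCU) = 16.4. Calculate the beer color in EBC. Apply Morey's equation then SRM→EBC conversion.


SRM = 1.4922·MCU^0.6859;  EBC = SRM·1.97
SRM = 1.4922·16.4^0.6859 = 10.1646
EBC = 10.1646·1.97

20.0242 EBC


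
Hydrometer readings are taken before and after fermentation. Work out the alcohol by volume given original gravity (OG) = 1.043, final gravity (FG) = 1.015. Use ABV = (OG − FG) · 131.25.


ABV = (1.043 − 1.015) · 131.25

3.6750 % ABV


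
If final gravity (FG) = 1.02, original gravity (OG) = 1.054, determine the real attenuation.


AA = (OG−FG)/(OG−1)·100;  RA = AA·0.8192
AA = (1.054 − 1.02)/(1.054 − 1)·100 = 62.9630
RA = 62.9630·0.8192

51.5793 %


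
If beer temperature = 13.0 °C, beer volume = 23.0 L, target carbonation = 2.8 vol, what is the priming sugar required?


residual = 14.695·(0.01821 + 0.09011·e^(−0.04·T));  sugar = (target − residual)·4.0·V
residual = 14.695·(0.01821 + 0.09011·e^(−0.04·13.0)) = 1.0548
sugar = (2.8 − 1.0548)·4.0·23.0

160.5547 g


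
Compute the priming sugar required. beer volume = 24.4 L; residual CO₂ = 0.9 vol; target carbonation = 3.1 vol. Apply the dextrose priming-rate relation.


sugar = (target − residual)·4.0·V
sugar = (3.1 − 0.9)·4.0·24.4

214.7200 g


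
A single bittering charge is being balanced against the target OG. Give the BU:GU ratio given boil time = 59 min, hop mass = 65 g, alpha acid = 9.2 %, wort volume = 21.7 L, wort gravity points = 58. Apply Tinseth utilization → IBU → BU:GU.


U = 1.65·0.000125^(GP/1000)·(1−e^(−0.04t))/4.15;  IBU = (α/100)·m·U·1000/V;  BU:GU = IBU/GP
U = 1.65·0.000125^(58/1000)·(1−e^(−0.04·59))/4.15 = 0.2138
IBU = (9.2/100)·65·0.2138·1000/21.7 = 58.9149
BU:GU = 58.9149/58

1.0158


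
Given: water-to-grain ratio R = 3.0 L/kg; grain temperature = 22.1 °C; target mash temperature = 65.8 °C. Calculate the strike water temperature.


T_strike = (0.41/R)·(T_mash − T_grain) + T_mash
T_strike = (0.41/3.0)·(65.8 − 22.1) + 65.8

71.7723 °C


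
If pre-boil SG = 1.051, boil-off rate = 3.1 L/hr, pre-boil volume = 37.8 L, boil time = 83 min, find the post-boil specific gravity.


V_post = V_pre − rate·(t/60);  SG_post = 1 + (SG_pre−1)·V_pre/V_post
V_post = 37.8 − 3.1·(83/60) = 33.5117
SG_post = 1 + (1.051 − 1)·37.8/33.5117

1.0575


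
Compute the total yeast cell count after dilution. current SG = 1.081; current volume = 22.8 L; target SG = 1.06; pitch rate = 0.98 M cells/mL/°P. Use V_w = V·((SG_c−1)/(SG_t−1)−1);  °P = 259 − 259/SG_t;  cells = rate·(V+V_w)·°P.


V_w = 22.8·((1.081−1)/(1.06−1)−1) = 7.9800
V_final = 22.8 + 7.9800 = 30.7800
°P = 259 − 259/1.06 = 14.6604
cells = 0.98·30.7800·14.6604

442.2215 billion cells


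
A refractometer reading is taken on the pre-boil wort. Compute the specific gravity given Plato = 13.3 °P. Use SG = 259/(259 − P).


SG = 259/(259 − 13.3)

1.0541


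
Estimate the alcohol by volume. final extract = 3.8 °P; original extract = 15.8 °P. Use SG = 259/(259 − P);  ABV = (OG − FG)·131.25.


OG = 259/(259 − 15.8) = 1.0650
FG = 259/(259 − 3.8) = 1.0149
ABV = (1.0650 − 1.0149)·131.25

6.5726 % ABV
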